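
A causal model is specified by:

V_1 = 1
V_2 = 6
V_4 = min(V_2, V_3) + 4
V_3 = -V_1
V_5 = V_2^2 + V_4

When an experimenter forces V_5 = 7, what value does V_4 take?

3

The intervention breaks the incoming arrows to V_5: V_5 = V_2^2 + V_4 no longer applies, and V_5 = 7.
Since V_4 is not a descendant of the intervened variable, it is unaffected.
V_3 = -V_1  [with V_1=1]  = -1
V_4 = min(V_2, V_3) + 4  [with V_2=6, V_3=-1]  = 3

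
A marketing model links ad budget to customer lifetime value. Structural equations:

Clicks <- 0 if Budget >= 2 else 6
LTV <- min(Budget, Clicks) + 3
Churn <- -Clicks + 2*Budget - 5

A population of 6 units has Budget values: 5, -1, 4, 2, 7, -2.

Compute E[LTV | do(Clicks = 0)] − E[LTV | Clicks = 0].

Under do(Clicks=0), Clicks's equation is replaced by Clicks=0 for every unit. Per-unit LTV: 3, 2, 3, 3, 3, 1. Mean = 2.5.
Conditioning on Clicks=0 selects the 4 unit(s) with Budget ∈ {5, 4, 2, 7}. Their LTV values: 3, 3, 3, 3. Mean = 3.
Difference = 2.5 − 3 = -0.5.

-0.5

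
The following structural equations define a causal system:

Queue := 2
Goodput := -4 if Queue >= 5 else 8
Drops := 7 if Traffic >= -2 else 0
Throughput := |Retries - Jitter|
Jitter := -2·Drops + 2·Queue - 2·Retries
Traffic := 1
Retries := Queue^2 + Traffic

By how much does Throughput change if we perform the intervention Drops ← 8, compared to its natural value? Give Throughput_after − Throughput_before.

The intervention breaks the incoming arrows to Drops: Drops := 7 if Traffic >= -2 else 0 no longer applies, and Drops = 8.
Retries = Queue^2 + Traffic  [with Queue=2, Traffic=1]  = 5
Jitter = -2·Drops + 2·Queue - 2·Retries  [with Drops=8, Queue=2, Retries=5]  = -22
Throughput = |Retries - Jitter|  [with Retries=5, Jitter=-22]  = 27
Without intervention: Drops = 7 if Traffic >= -2 else 0  [with Traffic=1]  = 7; Retries = Queue^2 + Traffic  [with Queue=2, Traffic=1]  = 5; Jitter = -2·Drops + 2·Queue - 2·Retries  [with Drops=7, Queue=2, Retries=5]  = -20; Throughput = |Retries - Jitter|  [with Retries=5, Jitter=-20]  = 25.
Change = 27 − 25 = 2.

2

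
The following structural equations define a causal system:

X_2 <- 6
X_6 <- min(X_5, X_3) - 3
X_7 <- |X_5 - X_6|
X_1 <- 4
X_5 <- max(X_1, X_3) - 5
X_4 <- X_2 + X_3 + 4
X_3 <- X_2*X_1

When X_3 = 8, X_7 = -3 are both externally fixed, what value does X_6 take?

Under do(X_3 = 8, X_7 = -3), each intervened variable's structural equation is replaced by its fixed value.
X_5 = max(X_1, X_3) - 5  [with X_1=4, X_3=8]  = 3
X_6 = min(X_5, X_3) - 3  [with X_5=3, X_3=8]  = 0

0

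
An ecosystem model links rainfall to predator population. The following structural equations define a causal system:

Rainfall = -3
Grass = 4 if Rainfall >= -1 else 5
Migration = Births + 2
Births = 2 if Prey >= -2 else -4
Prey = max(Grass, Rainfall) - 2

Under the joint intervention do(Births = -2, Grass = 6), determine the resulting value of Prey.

4

Setting Births = -2, Grass = 6 by intervention discards those variables' equations.
Prey = max(Grass, Rainfall) - 2  [with Grass=6, Rainfall=-3]  = 4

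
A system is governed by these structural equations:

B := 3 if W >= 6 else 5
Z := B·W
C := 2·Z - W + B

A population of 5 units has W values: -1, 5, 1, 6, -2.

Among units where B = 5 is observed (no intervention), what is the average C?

11.75

E[C|B=5] averages over only the 4 units with B=5 (W = -1, 5, 1, -2): C = -4, 50, 14, -13, mean 11.75.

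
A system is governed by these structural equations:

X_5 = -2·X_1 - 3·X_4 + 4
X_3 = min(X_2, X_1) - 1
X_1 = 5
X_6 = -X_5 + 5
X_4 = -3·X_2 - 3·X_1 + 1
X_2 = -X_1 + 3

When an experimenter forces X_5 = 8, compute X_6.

-3

The intervention breaks the incoming arrows to X_5: X_5 = -2·X_1 - 3·X_4 + 4 no longer applies, and X_5 = 8.
X_6 = -X_5 + 5  [with X_5=8]  = -3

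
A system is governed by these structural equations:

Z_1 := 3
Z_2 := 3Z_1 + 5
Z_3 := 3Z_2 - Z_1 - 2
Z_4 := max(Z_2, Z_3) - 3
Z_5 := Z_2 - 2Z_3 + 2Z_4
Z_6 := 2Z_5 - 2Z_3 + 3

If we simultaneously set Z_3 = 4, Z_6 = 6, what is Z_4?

Setting Z_3 = 4, Z_6 = 6 by intervention discards those variables' equations.
Z_2 = 3Z_1 + 5  [with Z_1=3]  = 14
Z_4 = max(Z_2, Z_3) - 3  [with Z_2=14, Z_3=4]  = 11

11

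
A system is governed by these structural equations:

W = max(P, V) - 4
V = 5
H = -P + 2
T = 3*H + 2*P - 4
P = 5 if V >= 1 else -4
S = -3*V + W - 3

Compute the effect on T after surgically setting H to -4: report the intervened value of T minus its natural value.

-3

Under do(H=-4), the mechanism H = -P + 2 is discarded; H is fixed at -4.
P = 5 if V >= 1 else -4  [with V=5]  = 5
T = 3*H + 2*P - 4  [with H=-4, P=5]  = -6
Without intervention: P = 5 if V >= 1 else -4  [with V=5]  = 5; H = -P + 2  [with P=5]  = -3; T = 3*H + 2*P - 4  [with H=-3, P=5]  = -3.
Change = -6 − (-3) = -3.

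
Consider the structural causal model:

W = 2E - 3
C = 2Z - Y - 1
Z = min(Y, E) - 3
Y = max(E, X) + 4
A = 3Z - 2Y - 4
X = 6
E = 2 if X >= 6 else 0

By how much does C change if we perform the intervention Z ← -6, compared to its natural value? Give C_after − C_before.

The intervention breaks the incoming arrows to Z: Z = min(Y, E) - 3 no longer applies, and Z = -6.
E = 2 if X >= 6 else 0  [with X=6]  = 2
Y = max(E, X) + 4  [with E=2, X=6]  = 10
C = 2Z - Y - 1  [with Z=-6, Y=10]  = -23
Without intervention: E = 2 if X >= 6 else 0  [with X=6]  = 2; Y = max(E, X) + 4  [with E=2, X=6]  = 10; Z = min(Y, E) - 3  [with Y=10, E=2]  = -1; C = 2Z - Y - 1  [with Z=-1, Y=10]  = -13.
Change = -23 − (-13) = -10.

-10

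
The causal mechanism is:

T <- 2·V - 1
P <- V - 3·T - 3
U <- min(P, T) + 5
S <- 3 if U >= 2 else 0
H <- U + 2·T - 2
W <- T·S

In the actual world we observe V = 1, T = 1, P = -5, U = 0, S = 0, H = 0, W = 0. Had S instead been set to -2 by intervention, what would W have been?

-2

Under do(S=-2), the mechanism S <- 3 if U >= 2 else 0 is discarded; S is fixed at -2.
T = 2·V - 1  [with V=1]  = 1
W = T·S  [with T=1, S=-2]  = -2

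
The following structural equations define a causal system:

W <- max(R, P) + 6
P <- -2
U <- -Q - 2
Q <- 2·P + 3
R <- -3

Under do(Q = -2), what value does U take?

0

do(Q=-2) replaces the equation Q <- 2·P + 3 with the constant Q = -2.
U = -Q - 2  [with Q=-2]  = 0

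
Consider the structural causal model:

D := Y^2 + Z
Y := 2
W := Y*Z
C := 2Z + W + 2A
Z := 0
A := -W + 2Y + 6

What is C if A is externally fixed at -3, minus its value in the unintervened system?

-26

Intervening sets A = -3 and removes its equation (A := -W + 2Y + 6).
W = Y*Z  [with Y=2, Z=0]  = 0
C = 2Z + W + 2A  [with Z=0, W=0, A=-3]  = -6
Without intervention: W = Y*Z  [with Y=2, Z=0]  = 0; A = -W + 2Y + 6  [with W=0, Y=2]  = 10; C = 2Z + W + 2A  [with Z=0, W=0, A=10]  = 20.
Change = -6 − 20 = -26.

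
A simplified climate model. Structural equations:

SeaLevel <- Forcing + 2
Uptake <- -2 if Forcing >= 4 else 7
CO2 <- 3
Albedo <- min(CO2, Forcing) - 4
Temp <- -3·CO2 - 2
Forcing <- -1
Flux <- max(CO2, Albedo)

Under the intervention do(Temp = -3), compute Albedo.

-5

The intervention breaks the incoming arrows to Temp: Temp <- -3·CO2 - 2 no longer applies, and Temp = -3.
Albedo is not downstream of the intervention, so its value is determined by the original equations.
Albedo = min(CO2, Forcing) - 4  [with CO2=3, Forcing=-1]  = -5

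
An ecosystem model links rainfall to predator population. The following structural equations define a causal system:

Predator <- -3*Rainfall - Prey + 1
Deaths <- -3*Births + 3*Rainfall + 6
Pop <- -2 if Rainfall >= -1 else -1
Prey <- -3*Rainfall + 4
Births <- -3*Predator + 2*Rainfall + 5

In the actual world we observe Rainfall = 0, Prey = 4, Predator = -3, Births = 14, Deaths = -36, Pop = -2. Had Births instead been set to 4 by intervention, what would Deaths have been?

Intervening sets Births = 4 and removes its equation (Births <- -3*Predator + 2*Rainfall + 5).
Deaths = -3*Births + 3*Rainfall + 6  [with Births=4, Rainfall=0]  = -6

-6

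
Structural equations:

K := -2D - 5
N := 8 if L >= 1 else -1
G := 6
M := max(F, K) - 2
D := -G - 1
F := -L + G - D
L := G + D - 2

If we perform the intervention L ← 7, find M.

7

The intervention breaks the incoming arrows to L: L := G + D - 2 no longer applies, and L = 7.
D = -G - 1  [with G=6]  = -7
K = -2D - 5  [with D=-7]  = 9
F = -L + G - D  [with L=7, G=6, D=-7]  = 6
M = max(F, K) - 2  [with F=6, K=9]  = 7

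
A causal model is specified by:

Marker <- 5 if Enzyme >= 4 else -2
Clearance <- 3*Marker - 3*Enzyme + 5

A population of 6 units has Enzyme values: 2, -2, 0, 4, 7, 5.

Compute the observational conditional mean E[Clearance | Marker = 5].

Conditioning on Marker=5 selects the 3 unit(s) with Enzyme ∈ {4, 7, 5}. Their Clearance values: 8, -1, 5. Mean = 4.

4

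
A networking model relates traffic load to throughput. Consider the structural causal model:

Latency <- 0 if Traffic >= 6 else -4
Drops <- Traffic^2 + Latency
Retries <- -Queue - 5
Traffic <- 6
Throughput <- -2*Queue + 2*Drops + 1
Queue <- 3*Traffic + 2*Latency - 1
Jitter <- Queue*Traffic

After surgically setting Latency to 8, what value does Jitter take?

198

Under do(Latency=8), the mechanism Latency <- 0 if Traffic >= 6 else -4 is discarded; Latency is fixed at 8.
Queue = 3*Traffic + 2*Latency - 1  [with Traffic=6, Latency=8]  = 33
Jitter = Queue*Traffic  [with Queue=33, Traffic=6]  = 198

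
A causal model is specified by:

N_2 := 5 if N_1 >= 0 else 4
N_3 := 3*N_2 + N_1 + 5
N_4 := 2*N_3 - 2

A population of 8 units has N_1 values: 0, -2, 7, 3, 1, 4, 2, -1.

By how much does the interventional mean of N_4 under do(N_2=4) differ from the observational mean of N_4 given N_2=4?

do(N_2=4) breaks N_2's dependence on N_1. With N_2=4 fixed, N_4 across the units is 32, 28, 46, 38, 34, 40, 36, 30, mean 35.5.
Observing N_2=4 restricts to units where N_2's equation naturally yields 4: N_1 ∈ {-2, -1}. In that subpopulation N_4 = 28, 30, mean 29.
Difference = 35.5 − 29 = 6.5.

6.5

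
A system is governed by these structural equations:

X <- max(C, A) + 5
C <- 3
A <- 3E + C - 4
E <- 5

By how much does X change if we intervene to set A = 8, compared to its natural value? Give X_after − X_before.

-6

The intervention breaks the incoming arrows to A: A <- 3E + C - 4 no longer applies, and A = 8.
X = max(C, A) + 5  [with C=3, A=8]  = 13
Without intervention: A = 3E + C - 4  [with E=5, C=3]  = 14; X = max(C, A) + 5  [with C=3, A=14]  = 19.
Change = 13 − 19 = -6.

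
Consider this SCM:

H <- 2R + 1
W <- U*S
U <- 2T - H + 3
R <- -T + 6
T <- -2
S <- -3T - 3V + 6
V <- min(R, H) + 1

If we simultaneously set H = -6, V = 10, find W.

Under do(H = -6, V = 10), each intervened variable's structural equation is replaced by its fixed value.
U = 2T - H + 3  [with T=-2, H=-6]  = 5
S = -3T - 3V + 6  [with T=-2, V=10]  = -18
W = U*S  [with U=5, S=-18]  = -90

-90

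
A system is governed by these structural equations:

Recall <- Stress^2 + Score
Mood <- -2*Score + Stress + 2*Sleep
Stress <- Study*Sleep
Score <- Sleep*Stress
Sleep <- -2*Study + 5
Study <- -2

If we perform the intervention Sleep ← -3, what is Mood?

36

do(Sleep=-3) replaces the equation Sleep <- -2*Study + 5 with the constant Sleep = -3.
Stress = Study*Sleep  [with Study=-2, Sleep=-3]  = 6
Score = Sleep*Stress  [with Sleep=-3, Stress=6]  = -18
Mood = -2*Score + Stress + 2*Sleep  [with Score=-18, Stress=6, Sleep=-3]  = 36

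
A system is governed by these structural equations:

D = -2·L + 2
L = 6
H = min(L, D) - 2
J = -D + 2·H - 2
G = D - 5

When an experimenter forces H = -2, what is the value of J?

4

The intervention breaks the incoming arrows to H: H = min(L, D) - 2 no longer applies, and H = -2.
D = -2·L + 2  [with L=6]  = -10
J = -D + 2·H - 2  [with D=-10, H=-2]  = 4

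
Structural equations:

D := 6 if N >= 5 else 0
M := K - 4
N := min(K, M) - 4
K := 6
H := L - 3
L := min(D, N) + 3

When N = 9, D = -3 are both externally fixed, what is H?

-3

Setting N = 9, D = -3 by intervention discards those variables' equations.
L = min(D, N) + 3  [with D=-3, N=9]  = 0
H = L - 3  [with L=0]  = -3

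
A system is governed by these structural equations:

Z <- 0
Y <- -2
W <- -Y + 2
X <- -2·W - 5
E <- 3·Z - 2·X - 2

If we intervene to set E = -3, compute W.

4

do(E=-3) replaces the equation E <- 3·Z - 2·X - 2 with the constant E = -3.
W is not downstream of the intervention, so its value is determined by the original equations.
W = -Y + 2  [with Y=-2]  = 4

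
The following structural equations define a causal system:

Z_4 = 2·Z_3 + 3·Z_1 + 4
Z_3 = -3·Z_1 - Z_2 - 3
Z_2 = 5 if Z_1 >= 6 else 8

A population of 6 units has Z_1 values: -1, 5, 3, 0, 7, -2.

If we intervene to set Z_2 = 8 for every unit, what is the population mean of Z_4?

do(Z_2=8) breaks Z_2's dependence on Z_1. With Z_2=8 fixed, Z_4 across the units is -15, -33, -27, -18, -39, -12, mean -24.

-24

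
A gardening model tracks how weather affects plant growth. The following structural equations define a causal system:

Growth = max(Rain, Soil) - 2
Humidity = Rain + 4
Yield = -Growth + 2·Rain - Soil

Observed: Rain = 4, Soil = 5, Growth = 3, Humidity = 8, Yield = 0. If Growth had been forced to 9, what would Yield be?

-6

do(Growth=9) replaces the equation Growth = max(Rain, Soil) - 2 with the constant Growth = 9.
Yield = -Growth + 2·Rain - Soil  [with Growth=9, Rain=4, Soil=5]  = -6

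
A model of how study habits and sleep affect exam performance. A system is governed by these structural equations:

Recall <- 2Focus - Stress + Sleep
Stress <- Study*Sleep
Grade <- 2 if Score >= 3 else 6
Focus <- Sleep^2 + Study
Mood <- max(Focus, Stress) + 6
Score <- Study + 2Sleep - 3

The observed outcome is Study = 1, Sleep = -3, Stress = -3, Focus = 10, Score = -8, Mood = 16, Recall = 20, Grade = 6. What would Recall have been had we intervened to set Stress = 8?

The intervention breaks the incoming arrows to Stress: Stress <- Study*Sleep no longer applies, and Stress = 8.
Focus = Sleep^2 + Study  [with Sleep=-3, Study=1]  = 10
Recall = 2Focus - Stress + Sleep  [with Focus=10, Stress=8, Sleep=-3]  = 9

9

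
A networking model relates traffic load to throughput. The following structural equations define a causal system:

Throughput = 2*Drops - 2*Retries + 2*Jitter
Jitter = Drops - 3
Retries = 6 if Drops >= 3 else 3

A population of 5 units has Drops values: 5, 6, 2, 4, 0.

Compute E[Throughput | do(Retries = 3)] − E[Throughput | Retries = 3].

Every unit gets Retries=3 under the intervention. Throughput values become 8, 12, -4, 4, -12; E[Throughput|do(Retries=3)] = 1.6.
Observing Retries=3 restricts to units where Retries's equation naturally yields 3: Drops ∈ {2, 0}. In that subpopulation Throughput = -4, -12, mean -8.
Difference = 1.6 − (-8) = 9.6.

9.6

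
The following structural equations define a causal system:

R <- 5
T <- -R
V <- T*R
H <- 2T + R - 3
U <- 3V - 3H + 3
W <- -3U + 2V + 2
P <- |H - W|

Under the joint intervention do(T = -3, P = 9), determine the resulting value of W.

Under do(T = -3, P = 9), each intervened variable's structural equation is replaced by its fixed value.
V = T*R  [with T=-3, R=5]  = -15
H = 2T + R - 3  [with T=-3, R=5]  = -4
U = 3V - 3H + 3  [with V=-15, H=-4]  = -30
W = -3U + 2V + 2  [with U=-30, V=-15]  = 62

62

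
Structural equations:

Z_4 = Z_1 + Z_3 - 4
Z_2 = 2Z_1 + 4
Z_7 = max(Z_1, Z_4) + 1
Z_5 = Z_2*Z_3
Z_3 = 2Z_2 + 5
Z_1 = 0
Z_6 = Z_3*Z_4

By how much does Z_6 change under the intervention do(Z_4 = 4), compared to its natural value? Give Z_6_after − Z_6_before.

Under do(Z_4=4), the mechanism Z_4 = Z_1 + Z_3 - 4 is discarded; Z_4 is fixed at 4.
Z_2 = 2Z_1 + 4  [with Z_1=0]  = 4
Z_3 = 2Z_2 + 5  [with Z_2=4]  = 13
Z_6 = Z_3*Z_4  [with Z_3=13, Z_4=4]  = 52
Without intervention: Z_2 = 2Z_1 + 4  [with Z_1=0]  = 4; Z_3 = 2Z_2 + 5  [with Z_2=4]  = 13; Z_4 = Z_1 + Z_3 - 4  [with Z_1=0, Z_3=13]  = 9; Z_6 = Z_3*Z_4  [with Z_3=13, Z_4=9]  = 117.
Change = 52 − 117 = -65.

-65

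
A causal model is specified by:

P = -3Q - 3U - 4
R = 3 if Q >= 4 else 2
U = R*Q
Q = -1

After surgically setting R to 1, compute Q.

-1

Under do(R=1), the mechanism R = 3 if Q >= 4 else 2 is discarded; R is fixed at 1.
Q is not downstream of the intervention, so its value is determined by the original equations.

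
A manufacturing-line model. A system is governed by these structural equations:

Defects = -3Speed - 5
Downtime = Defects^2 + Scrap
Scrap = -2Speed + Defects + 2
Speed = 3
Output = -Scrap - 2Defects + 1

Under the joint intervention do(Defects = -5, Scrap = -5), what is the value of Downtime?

20

Under do(Defects = -5, Scrap = -5), each intervened variable's structural equation is replaced by its fixed value.
Downtime = Defects^2 + Scrap  [with Defects=-5, Scrap=-5]  = 20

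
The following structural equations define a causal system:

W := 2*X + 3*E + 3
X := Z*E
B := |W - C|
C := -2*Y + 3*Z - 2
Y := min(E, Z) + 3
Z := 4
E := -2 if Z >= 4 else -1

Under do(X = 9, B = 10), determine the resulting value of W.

Setting X = 9, B = 10 by intervention discards those variables' equations.
E = -2 if Z >= 4 else -1  [with Z=4]  = -2
W = 2*X + 3*E + 3  [with X=9, E=-2]  = 15

15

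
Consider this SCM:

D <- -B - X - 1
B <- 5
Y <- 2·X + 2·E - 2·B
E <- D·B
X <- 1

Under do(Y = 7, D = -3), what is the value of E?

-15

Under do(Y = 7, D = -3), each intervened variable's structural equation is replaced by its fixed value.
E = D·B  [with D=-3, B=5]  = -15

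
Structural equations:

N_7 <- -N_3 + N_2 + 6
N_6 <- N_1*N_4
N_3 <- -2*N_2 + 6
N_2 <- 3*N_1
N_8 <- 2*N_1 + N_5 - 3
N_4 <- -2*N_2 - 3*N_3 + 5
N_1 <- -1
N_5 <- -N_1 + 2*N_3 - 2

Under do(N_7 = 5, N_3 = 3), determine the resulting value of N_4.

2

The joint intervention fixes N_7 = 5, N_3 = 3, removing each variable's own equation.
N_2 = 3*N_1  [with N_1=-1]  = -3
N_4 = -2*N_2 - 3*N_3 + 5  [with N_2=-3, N_3=3]  = 2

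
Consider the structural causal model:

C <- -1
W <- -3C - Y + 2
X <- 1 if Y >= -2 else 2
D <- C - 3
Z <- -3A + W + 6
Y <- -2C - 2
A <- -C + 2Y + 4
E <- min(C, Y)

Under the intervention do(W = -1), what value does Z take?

-10

do(W=-1) replaces the equation W <- -3C - Y + 2 with the constant W = -1.
Y = -2C - 2  [with C=-1]  = 0
A = -C + 2Y + 4  [with C=-1, Y=0]  = 5
Z = -3A + W + 6  [with A=5, W=-1]  = -10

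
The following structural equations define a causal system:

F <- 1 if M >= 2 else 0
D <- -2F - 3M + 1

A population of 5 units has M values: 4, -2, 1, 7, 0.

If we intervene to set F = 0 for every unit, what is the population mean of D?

Under do(F=0), F's equation is replaced by F=0 for every unit. Per-unit D: -11, 7, -2, -20, 1. Mean = -5.

-5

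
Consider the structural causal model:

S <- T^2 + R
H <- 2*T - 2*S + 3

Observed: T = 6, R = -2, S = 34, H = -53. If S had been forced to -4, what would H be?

23

The intervention breaks the incoming arrows to S: S <- T^2 + R no longer applies, and S = -4.
H = 2*T - 2*S + 3  [with T=6, S=-4]  = 23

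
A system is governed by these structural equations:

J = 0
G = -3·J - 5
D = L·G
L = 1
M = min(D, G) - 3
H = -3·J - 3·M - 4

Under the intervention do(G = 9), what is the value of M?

6

do(G=9) replaces the equation G = -3·J - 5 with the constant G = 9.
D = L·G  [with L=1, G=9]  = 9
M = min(D, G) - 3  [with D=9, G=9]  = 6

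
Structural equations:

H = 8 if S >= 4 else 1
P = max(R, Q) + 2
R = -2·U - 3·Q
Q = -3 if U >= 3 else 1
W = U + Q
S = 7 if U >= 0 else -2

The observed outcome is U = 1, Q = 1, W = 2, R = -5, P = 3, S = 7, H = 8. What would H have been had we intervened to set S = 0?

Intervening sets S = 0 and removes its equation (S = 7 if U >= 0 else -2).
H = 8 if S >= 4 else 1  [with S=0]  = 1

1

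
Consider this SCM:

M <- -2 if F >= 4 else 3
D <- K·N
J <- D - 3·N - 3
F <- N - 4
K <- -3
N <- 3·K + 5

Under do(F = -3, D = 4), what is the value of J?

13

Under do(F = -3, D = 4), each intervened variable's structural equation is replaced by its fixed value.
N = 3·K + 5  [with K=-3]  = -4
J = D - 3·N - 3  [with D=4, N=-4]  = 13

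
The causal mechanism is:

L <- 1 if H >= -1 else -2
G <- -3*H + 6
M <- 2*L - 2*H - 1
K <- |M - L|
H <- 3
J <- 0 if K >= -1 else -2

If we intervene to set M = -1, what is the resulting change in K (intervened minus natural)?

Intervening sets M = -1 and removes its equation (M <- 2*L - 2*H - 1).
L = 1 if H >= -1 else -2  [with H=3]  = 1
K = |M - L|  [with M=-1, L=1]  = 2
Without intervention: L = 1 if H >= -1 else -2  [with H=3]  = 1; M = 2*L - 2*H - 1  [with L=1, H=3]  = -5; K = |M - L|  [with M=-5, L=1]  = 6.
Change = 2 − 6 = -4.

-4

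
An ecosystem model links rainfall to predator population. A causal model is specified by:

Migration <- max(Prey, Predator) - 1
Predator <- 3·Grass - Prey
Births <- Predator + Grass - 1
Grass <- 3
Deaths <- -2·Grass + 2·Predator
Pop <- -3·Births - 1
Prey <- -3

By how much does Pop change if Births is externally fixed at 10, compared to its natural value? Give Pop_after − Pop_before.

The intervention breaks the incoming arrows to Births: Births <- Predator + Grass - 1 no longer applies, and Births = 10.
Pop = -3·Births - 1  [with Births=10]  = -31
Without intervention: Predator = 3·Grass - Prey  [with Grass=3, Prey=-3]  = 12; Births = Predator + Grass - 1  [with Predator=12, Grass=3]  = 14; Pop = -3·Births - 1  [with Births=14]  = -43.
Change = -31 − (-43) = 12.

12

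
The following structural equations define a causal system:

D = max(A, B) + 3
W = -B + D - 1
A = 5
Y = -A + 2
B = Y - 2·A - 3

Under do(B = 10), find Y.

-3

Under do(B=10), the mechanism B = Y - 2·A - 3 is discarded; B is fixed at 10.
Since Y is not a descendant of the intervened variable, it is unaffected.
Y = -A + 2  [with A=5]  = -3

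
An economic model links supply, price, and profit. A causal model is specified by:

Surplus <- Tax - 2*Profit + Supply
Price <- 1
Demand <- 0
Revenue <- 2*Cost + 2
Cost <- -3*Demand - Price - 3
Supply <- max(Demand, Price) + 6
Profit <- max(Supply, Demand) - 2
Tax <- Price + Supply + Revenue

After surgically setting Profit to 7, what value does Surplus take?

-5

do(Profit=7) replaces the equation Profit <- max(Supply, Demand) - 2 with the constant Profit = 7.
Supply = max(Demand, Price) + 6  [with Demand=0, Price=1]  = 7
Cost = -3*Demand - Price - 3  [with Demand=0, Price=1]  = -4
Revenue = 2*Cost + 2  [with Cost=-4]  = -6
Tax = Price + Supply + Revenue  [with Price=1, Supply=7, Revenue=-6]  = 2
Surplus = Tax - 2*Profit + Supply  [with Tax=2, Profit=7, Supply=7]  = -5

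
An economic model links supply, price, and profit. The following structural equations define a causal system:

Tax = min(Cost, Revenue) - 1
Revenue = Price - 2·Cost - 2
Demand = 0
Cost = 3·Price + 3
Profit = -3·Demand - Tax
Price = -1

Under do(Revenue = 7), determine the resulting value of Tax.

-1

Intervening sets Revenue = 7 and removes its equation (Revenue = Price - 2·Cost - 2).
Cost = 3·Price + 3  [with Price=-1]  = 0
Tax = min(Cost, Revenue) - 1  [with Cost=0, Revenue=7]  = -1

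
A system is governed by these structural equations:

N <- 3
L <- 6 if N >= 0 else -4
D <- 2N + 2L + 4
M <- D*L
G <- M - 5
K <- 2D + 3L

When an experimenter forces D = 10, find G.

55

do(D=10) replaces the equation D <- 2N + 2L + 4 with the constant D = 10.
L = 6 if N >= 0 else -4  [with N=3]  = 6
M = D*L  [with D=10, L=6]  = 60
G = M - 5  [with M=60]  = 55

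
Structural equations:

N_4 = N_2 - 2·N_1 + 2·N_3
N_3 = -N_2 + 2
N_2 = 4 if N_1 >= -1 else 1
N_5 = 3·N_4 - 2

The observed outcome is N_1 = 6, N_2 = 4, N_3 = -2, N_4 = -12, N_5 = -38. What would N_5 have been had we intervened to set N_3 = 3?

-8

do(N_3=3) replaces the equation N_3 = -N_2 + 2 with the constant N_3 = 3.
N_2 = 4 if N_1 >= -1 else 1  [with N_1=6]  = 4
N_4 = N_2 - 2·N_1 + 2·N_3  [with N_2=4, N_1=6, N_3=3]  = -2
N_5 = 3·N_4 - 2  [with N_4=-2]  = -8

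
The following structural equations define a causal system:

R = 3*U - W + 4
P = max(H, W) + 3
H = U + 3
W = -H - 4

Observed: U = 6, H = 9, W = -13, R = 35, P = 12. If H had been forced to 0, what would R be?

26

Under do(H=0), the mechanism H = U + 3 is discarded; H is fixed at 0.
W = -H - 4  [with H=0]  = -4
R = 3*U - W + 4  [with U=6, W=-4]  = 26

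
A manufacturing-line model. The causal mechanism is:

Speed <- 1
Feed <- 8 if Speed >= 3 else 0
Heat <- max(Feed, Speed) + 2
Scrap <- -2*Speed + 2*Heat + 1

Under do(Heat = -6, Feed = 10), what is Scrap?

-13

The joint intervention fixes Heat = -6, Feed = 10, removing each variable's own equation.
Scrap = -2*Speed + 2*Heat + 1  [with Speed=1, Heat=-6]  = -13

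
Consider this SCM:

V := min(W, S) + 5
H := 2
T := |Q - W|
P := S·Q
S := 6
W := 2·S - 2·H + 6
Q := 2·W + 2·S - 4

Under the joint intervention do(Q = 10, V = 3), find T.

Under do(Q = 10, V = 3), each intervened variable's structural equation is replaced by its fixed value.
W = 2·S - 2·H + 6  [with S=6, H=2]  = 14
T = |Q - W|  [with Q=10, W=14]  = 4

4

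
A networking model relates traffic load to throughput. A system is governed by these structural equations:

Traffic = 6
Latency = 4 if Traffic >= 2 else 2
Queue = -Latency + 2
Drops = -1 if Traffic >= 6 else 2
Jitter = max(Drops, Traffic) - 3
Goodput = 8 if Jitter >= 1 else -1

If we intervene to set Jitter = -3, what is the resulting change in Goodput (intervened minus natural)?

-9

The intervention breaks the incoming arrows to Jitter: Jitter = max(Drops, Traffic) - 3 no longer applies, and Jitter = -3.
Goodput = 8 if Jitter >= 1 else -1  [with Jitter=-3]  = -1
Without intervention: Drops = -1 if Traffic >= 6 else 2  [with Traffic=6]  = -1; Jitter = max(Drops, Traffic) - 3  [with Drops=-1, Traffic=6]  = 3; Goodput = 8 if Jitter >= 1 else -1  [with Jitter=3]  = 8.
Change = -1 − 8 = -9.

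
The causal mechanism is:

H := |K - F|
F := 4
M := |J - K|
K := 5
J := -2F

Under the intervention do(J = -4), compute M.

9

Intervening sets J = -4 and removes its equation (J := -2F).
M = |J - K|  [with J=-4, K=5]  = 9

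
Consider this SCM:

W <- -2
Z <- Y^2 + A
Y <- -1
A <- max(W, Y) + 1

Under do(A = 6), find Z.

7

The intervention breaks the incoming arrows to A: A <- max(W, Y) + 1 no longer applies, and A = 6.
Z = Y^2 + A  [with Y=-1, A=6]  = 7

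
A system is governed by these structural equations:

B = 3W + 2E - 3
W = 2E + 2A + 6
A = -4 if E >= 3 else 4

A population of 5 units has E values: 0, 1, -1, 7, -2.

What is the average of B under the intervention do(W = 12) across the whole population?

35

Under do(W=12), W's equation is replaced by W=12 for every unit. Per-unit B: 33, 35, 31, 47, 29. Mean = 35.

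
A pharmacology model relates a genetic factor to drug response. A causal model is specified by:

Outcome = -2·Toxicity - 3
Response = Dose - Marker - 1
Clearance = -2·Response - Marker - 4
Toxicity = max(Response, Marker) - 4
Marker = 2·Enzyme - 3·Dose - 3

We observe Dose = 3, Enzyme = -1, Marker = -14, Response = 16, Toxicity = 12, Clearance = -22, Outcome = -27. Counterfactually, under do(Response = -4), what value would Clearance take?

Under do(Response=-4), the mechanism Response = Dose - Marker - 1 is discarded; Response is fixed at -4.
Marker = 2·Enzyme - 3·Dose - 3  [with Enzyme=-1, Dose=3]  = -14
Clearance = -2·Response - Marker - 4  [with Response=-4, Marker=-14]  = 18

18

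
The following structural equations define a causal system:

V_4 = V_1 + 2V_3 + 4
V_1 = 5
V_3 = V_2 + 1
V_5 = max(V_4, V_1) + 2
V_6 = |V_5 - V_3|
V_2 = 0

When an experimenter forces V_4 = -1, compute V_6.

6

Under do(V_4=-1), the mechanism V_4 = V_1 + 2V_3 + 4 is discarded; V_4 is fixed at -1.
V_3 = V_2 + 1  [with V_2=0]  = 1
V_5 = max(V_4, V_1) + 2  [with V_4=-1, V_1=5]  = 7
V_6 = |V_5 - V_3|  [with V_5=7, V_3=1]  = 6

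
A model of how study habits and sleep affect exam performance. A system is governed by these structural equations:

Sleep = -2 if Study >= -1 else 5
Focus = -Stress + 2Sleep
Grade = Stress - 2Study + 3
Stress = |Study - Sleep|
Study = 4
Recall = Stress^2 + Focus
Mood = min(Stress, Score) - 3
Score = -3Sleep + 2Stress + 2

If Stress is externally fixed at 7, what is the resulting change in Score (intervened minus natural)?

2

do(Stress=7) replaces the equation Stress = |Study - Sleep| with the constant Stress = 7.
Sleep = -2 if Study >= -1 else 5  [with Study=4]  = -2
Score = -3Sleep + 2Stress + 2  [with Sleep=-2, Stress=7]  = 22
Without intervention: Sleep = -2 if Study >= -1 else 5  [with Study=4]  = -2; Stress = |Study - Sleep|  [with Study=4, Sleep=-2]  = 6; Score = -3Sleep + 2Stress + 2  [with Sleep=-2, Stress=6]  = 20.
Change = 22 − 20 = 2.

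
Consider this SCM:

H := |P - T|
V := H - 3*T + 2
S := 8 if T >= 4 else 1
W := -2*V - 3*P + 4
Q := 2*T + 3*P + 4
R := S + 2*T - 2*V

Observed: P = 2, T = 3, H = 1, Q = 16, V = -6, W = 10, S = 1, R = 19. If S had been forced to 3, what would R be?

21

do(S=3) replaces the equation S := 8 if T >= 4 else 1 with the constant S = 3.
H = |P - T|  [with P=2, T=3]  = 1
V = H - 3*T + 2  [with H=1, T=3]  = -6
R = S + 2*T - 2*V  [with S=3, T=3, V=-6]  = 21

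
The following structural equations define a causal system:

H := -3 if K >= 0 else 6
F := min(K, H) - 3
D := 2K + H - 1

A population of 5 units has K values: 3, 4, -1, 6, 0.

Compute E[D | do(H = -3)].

0.8

do(H=-3) breaks H's dependence on K. With H=-3 fixed, D across the units is 2, 4, -6, 8, -4, mean 0.8.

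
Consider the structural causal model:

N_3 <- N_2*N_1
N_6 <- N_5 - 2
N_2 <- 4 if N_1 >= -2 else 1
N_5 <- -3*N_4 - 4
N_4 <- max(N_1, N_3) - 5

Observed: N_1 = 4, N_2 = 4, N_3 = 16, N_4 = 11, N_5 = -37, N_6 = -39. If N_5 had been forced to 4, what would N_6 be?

2

The intervention breaks the incoming arrows to N_5: N_5 <- -3*N_4 - 4 no longer applies, and N_5 = 4.
N_6 = N_5 - 2  [with N_5=4]  = 2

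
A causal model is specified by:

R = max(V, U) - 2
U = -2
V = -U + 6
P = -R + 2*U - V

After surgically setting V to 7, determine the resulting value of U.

-2

Under do(V=7), the mechanism V = -U + 6 is discarded; V is fixed at 7.
U is not downstream of the intervention, so its value is determined by the original equations.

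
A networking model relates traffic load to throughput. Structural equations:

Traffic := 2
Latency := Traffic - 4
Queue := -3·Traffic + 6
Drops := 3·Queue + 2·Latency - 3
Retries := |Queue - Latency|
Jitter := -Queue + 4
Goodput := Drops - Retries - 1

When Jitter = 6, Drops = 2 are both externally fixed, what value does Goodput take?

Under do(Jitter = 6, Drops = 2), each intervened variable's structural equation is replaced by its fixed value.
Latency = Traffic - 4  [with Traffic=2]  = -2
Queue = -3·Traffic + 6  [with Traffic=2]  = 0
Retries = |Queue - Latency|  [with Queue=0, Latency=-2]  = 2
Goodput = Drops - Retries - 1  [with Drops=2, Retries=2]  = -1

-1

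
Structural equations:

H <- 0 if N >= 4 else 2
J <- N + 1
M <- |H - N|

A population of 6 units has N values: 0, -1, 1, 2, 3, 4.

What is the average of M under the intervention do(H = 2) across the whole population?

Every unit gets H=2 under the intervention. M values become 2, 3, 1, 0, 1, 2; E[M|do(H=2)] = 1.5.

1.5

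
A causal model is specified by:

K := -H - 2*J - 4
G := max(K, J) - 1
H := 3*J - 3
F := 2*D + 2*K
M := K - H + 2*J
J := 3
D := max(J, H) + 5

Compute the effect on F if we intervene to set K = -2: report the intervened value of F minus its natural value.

The intervention breaks the incoming arrows to K: K := -H - 2*J - 4 no longer applies, and K = -2.
H = 3*J - 3  [with J=3]  = 6
D = max(J, H) + 5  [with J=3, H=6]  = 11
F = 2*D + 2*K  [with D=11, K=-2]  = 18
Without intervention: H = 3*J - 3  [with J=3]  = 6; K = -H - 2*J - 4  [with H=6, J=3]  = -16; D = max(J, H) + 5  [with J=3, H=6]  = 11; F = 2*D + 2*K  [with D=11, K=-16]  = -10.
Change = 18 − (-10) = 28.

28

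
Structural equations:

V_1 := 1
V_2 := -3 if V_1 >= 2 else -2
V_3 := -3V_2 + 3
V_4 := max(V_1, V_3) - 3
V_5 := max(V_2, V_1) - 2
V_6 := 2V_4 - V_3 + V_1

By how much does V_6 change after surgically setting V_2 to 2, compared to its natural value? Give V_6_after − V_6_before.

-4

Under do(V_2=2), the mechanism V_2 := -3 if V_1 >= 2 else -2 is discarded; V_2 is fixed at 2.
V_3 = -3V_2 + 3  [with V_2=2]  = -3
V_4 = max(V_1, V_3) - 3  [with V_1=1, V_3=-3]  = -2
V_6 = 2V_4 - V_3 + V_1  [with V_4=-2, V_3=-3, V_1=1]  = 0
Without intervention: V_2 = -3 if V_1 >= 2 else -2  [with V_1=1]  = -2; V_3 = -3V_2 + 3  [with V_2=-2]  = 9; V_4 = max(V_1, V_3) - 3  [with V_1=1, V_3=9]  = 6; V_6 = 2V_4 - V_3 + V_1  [with V_4=6, V_3=9, V_1=1]  = 4.
Change = 0 − 4 = -4.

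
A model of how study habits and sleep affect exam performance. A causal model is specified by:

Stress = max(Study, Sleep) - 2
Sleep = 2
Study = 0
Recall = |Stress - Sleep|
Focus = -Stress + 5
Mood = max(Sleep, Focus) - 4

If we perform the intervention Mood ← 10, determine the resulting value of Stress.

do(Mood=10) replaces the equation Mood = max(Sleep, Focus) - 4 with the constant Mood = 10.
Stress is not downstream of the intervention, so its value is determined by the original equations.
Stress = max(Study, Sleep) - 2  [with Study=0, Sleep=2]  = 0

0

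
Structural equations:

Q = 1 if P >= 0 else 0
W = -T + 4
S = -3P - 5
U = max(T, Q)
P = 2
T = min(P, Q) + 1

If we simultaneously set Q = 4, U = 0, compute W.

1

The joint intervention fixes Q = 4, U = 0, removing each variable's own equation.
T = min(P, Q) + 1  [with P=2, Q=4]  = 3
W = -T + 4  [with T=3]  = 1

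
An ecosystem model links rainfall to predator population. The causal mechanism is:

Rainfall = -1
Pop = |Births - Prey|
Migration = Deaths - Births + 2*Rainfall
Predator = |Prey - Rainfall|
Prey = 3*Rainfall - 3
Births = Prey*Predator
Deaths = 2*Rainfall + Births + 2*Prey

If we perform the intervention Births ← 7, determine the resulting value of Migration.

Under do(Births=7), the mechanism Births = Prey*Predator is discarded; Births is fixed at 7.
Prey = 3*Rainfall - 3  [with Rainfall=-1]  = -6
Deaths = 2*Rainfall + Births + 2*Prey  [with Rainfall=-1, Births=7, Prey=-6]  = -7
Migration = Deaths - Births + 2*Rainfall  [with Deaths=-7, Births=7, Rainfall=-1]  = -16

-16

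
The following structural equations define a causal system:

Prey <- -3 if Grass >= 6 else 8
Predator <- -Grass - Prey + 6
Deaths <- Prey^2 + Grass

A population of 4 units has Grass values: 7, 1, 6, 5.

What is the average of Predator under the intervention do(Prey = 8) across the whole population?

-6.75

do(Prey=8) breaks Prey's dependence on Grass. With Prey=8 fixed, Predator across the units is -9, -3, -8, -7, mean -6.75.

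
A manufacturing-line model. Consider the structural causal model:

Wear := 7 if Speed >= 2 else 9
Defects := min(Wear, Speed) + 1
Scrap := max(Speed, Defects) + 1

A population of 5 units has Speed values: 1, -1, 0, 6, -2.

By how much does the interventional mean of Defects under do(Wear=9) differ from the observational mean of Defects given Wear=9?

1.3

Under do(Wear=9), Wear's equation is replaced by Wear=9 for every unit. Per-unit Defects: 2, 0, 1, 7, -1. Mean = 1.8.
Observing Wear=9 restricts to units where Wear's equation naturally yields 9: Speed ∈ {1, -1, 0, -2}. In that subpopulation Defects = 2, 0, 1, -1, mean 0.5.
Difference = 1.8 − 0.5 = 1.3.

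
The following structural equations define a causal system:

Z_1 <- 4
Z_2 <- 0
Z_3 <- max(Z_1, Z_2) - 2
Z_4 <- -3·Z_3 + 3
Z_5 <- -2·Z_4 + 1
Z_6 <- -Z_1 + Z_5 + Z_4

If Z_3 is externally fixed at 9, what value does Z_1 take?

4

Under do(Z_3=9), the mechanism Z_3 <- max(Z_1, Z_2) - 2 is discarded; Z_3 is fixed at 9.
Z_1 is not downstream of the intervention, so its value is determined by the original equations.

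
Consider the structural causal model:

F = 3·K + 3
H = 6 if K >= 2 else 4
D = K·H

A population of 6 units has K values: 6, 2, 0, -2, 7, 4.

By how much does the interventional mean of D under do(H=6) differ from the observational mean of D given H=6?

Under do(H=6), H's equation is replaced by H=6 for every unit. Per-unit D: 36, 12, 0, -12, 42, 24. Mean = 17.
E[D|H=6] averages over only the 4 units with H=6 (K = 6, 2, 7, 4): D = 36, 12, 42, 24, mean 28.5.
Difference = 17 − 28.5 = -11.5.

-11.5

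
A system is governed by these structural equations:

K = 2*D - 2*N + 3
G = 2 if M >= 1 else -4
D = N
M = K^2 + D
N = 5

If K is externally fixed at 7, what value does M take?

54

The intervention breaks the incoming arrows to K: K = 2*D - 2*N + 3 no longer applies, and K = 7.
D = N  [with N=5]  = 5
M = K^2 + D  [with K=7, D=5]  = 54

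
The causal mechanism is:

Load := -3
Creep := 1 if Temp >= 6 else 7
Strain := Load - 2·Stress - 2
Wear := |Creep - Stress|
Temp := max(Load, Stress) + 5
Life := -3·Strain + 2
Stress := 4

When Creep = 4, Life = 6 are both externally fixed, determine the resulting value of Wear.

0

Under do(Creep = 4, Life = 6), each intervened variable's structural equation is replaced by its fixed value.
Wear = |Creep - Stress|  [with Creep=4, Stress=4]  = 0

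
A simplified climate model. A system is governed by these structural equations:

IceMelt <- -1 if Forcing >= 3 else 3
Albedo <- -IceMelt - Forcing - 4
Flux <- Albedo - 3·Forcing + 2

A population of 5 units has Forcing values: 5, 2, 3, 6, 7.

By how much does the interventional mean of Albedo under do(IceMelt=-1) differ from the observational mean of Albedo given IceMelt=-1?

0.65

do(IceMelt=-1) breaks IceMelt's dependence on Forcing. With IceMelt=-1 fixed, Albedo across the units is -8, -5, -6, -9, -10, mean -7.6.
E[Albedo|IceMelt=-1] averages over only the 4 units with IceMelt=-1 (Forcing = 5, 3, 6, 7): Albedo = -8, -6, -9, -10, mean -8.25.
Difference = -7.6 − (-8.25) = 0.65.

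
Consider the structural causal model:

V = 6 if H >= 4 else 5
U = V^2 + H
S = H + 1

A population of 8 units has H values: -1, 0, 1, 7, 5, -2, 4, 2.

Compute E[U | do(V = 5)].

27

do(V=5) breaks V's dependence on H. With V=5 fixed, U across the units is 24, 25, 26, 32, 30, 23, 29, 27, mean 27.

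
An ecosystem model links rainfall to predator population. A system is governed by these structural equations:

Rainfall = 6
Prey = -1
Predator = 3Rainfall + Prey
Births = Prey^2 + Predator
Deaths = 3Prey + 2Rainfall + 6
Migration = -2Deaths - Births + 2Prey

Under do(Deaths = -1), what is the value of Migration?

-18

The intervention breaks the incoming arrows to Deaths: Deaths = 3Prey + 2Rainfall + 6 no longer applies, and Deaths = -1.
Predator = 3Rainfall + Prey  [with Rainfall=6, Prey=-1]  = 17
Births = Prey^2 + Predator  [with Prey=-1, Predator=17]  = 18
Migration = -2Deaths - Births + 2Prey  [with Deaths=-1, Births=18, Prey=-1]  = -18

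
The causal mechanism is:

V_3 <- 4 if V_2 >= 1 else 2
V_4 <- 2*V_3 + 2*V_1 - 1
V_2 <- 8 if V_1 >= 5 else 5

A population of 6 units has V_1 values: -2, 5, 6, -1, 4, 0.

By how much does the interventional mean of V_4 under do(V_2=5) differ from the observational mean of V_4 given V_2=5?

3.5

Every unit gets V_2=5 under the intervention. V_4 values become 3, 17, 19, 5, 15, 7; E[V_4|do(V_2=5)] = 11.
Observing V_2=5 restricts to units where V_2's equation naturally yields 5: V_1 ∈ {-2, -1, 4, 0}. In that subpopulation V_4 = 3, 5, 15, 7, mean 7.5.
Difference = 11 − 7.5 = 3.5.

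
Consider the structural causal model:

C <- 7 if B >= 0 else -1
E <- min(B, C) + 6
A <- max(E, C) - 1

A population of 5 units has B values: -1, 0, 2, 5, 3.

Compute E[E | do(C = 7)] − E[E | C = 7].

do(C=7) breaks C's dependence on B. With C=7 fixed, E across the units is 5, 6, 8, 11, 9, mean 7.8.
Conditioning on C=7 selects the 4 unit(s) with B ∈ {0, 2, 5, 3}. Their E values: 6, 8, 11, 9. Mean = 8.5.
Difference = 7.8 − 8.5 = -0.7.

-0.7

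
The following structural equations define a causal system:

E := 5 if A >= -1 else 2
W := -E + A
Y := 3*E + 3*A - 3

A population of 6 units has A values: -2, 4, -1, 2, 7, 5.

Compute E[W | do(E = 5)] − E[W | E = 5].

-0.9

The intervention sets E=5 in all 6 units regardless of A. Recomputing W per unit gives -7, -1, -6, -3, 2, 0; average -2.5.
Conditioning on E=5 selects the 5 unit(s) with A ∈ {4, -1, 2, 7, 5}. Their W values: -1, -6, -3, 2, 0. Mean = -1.6.
Difference = -2.5 − (-1.6) = -0.9.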